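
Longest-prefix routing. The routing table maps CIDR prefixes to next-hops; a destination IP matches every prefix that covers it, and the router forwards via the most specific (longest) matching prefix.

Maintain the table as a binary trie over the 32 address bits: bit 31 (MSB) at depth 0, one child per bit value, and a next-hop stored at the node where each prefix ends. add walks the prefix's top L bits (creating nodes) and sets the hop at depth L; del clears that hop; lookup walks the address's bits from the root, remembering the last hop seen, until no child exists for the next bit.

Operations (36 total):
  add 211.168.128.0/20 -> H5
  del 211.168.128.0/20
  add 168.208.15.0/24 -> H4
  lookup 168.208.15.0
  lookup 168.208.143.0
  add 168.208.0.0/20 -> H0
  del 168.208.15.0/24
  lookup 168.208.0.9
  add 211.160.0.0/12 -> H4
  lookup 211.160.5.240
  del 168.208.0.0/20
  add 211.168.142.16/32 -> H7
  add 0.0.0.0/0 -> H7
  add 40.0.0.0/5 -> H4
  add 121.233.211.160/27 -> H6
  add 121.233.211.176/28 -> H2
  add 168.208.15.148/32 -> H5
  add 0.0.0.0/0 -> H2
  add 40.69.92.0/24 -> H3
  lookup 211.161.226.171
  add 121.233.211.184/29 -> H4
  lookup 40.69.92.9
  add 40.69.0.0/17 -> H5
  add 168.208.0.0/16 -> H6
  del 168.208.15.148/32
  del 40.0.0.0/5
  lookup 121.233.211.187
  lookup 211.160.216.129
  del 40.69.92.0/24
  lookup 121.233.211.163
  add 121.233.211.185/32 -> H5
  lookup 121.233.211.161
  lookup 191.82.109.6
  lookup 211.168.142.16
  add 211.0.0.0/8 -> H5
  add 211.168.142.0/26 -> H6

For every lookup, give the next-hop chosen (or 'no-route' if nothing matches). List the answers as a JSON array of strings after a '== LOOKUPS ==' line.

Apply in order:
  add 211.168.128.0/20 -> H5 at depth 20
  - 211.168.128.0/20 clear@20
  add 168.208.15.0/24 -> H4 at depth 24
  ? 168.208.15.0  path d0:-→d1:-→d2:-→d3:-→d4:-→d5:-→d6:-→d7:-→d8:-→d9:-→d10:-→d11:-→d12:-→d13:-→d14:-→d15:-→d16:-→d17:-→d18:-→d19:-→d20:-→d21:-→d22:-→d23:-→d24:H4  best=H4
  ? 168.208.143.0  path d0:-→d1:-→d2:-→d3:-→d4:-→d5:-→d6:-→d7:-→d8:-→d9:-→d10:-→d11:-→d12:-→d13:-→d14:-→d15:-→d16:-  best=no-route
  add 168.208.0.0/20 -> H0 at depth 20
  - 168.208.15.0/24 clear@24
  ? 168.208.0.9  path d0:-→d1:-→d2:-→d3:-→d4:-→d5:-→d6:-→d7:-→d8:-→d9:-→d10:-→d11:-→d12:-→d13:-→d14:-→d15:-→d16:-→d17:-→d18:-→d19:-→d20:H0  best=H0
  add 211.160.0.0/12 -> H4 at depth 12
  ? 211.160.5.240  path d0:-→d1:-→d2:-→d3:-→d4:-→d5:-→d6:-→d7:-→d8:-→d9:-→d10:-→d11:-→d12:H4  best=H4
  - 168.208.0.0/20 clear@20
  add 211.168.142.16/32 -> H7 at depth 32
  add 0.0.0.0/0 -> H7 at depth 0
  add 40.0.0.0/5 -> H4 at depth 5
  add 121.233.211.160/27 -> H6 at depth 27
  add 121.233.211.176/28 -> H2 at depth 28
  add 168.208.15.148/32 -> H5 at depth 32
  add 0.0.0.0/0 -> H2 at depth 0
  add 40.69.92.0/24 -> H3 at depth 24
  ? 211.161.226.171  path d0:H2→d1:-→d2:-→d3:-→d4:-→d5:-→d6:-→d7:-→d8:-→d9:-→d10:-→d11:-→d12:H4  best=H4
  add 121.233.211.184/29 -> H4 at depth 29
  ? 40.69.92.9  path d0:H2→d1:-→d2:-→d3:-→d4:-→d5:H4→d6:-→d7:-→d8:-→d9:-→d10:-→d11:-→d12:-→d13:-→d14:-→d15:-→d16:-→d17:-→d18:-→d19:-→d20:-→d21:-→d22:-→d23:-→d24:H3  best=H3
  add 40.69.0.0/17 -> H5 at depth 17
  add 168.208.0.0/16 -> H6 at depth 16
  - 168.208.15.148/32 clear@32
  - 40.0.0.0/5 clear@5
  ? 121.233.211.187  path d0:H2→d1:-→d2:-→d3:-→d4:-→d5:-→d6:-→d7:-→d8:-→d9:-→d10:-→d11:-→d12:-→d13:-→d14:-→d15:-→d16:-→d17:-→d18:-→d19:-→d20:-→d21:-→d22:-→d23:-→d24:-→d25:-→d26:-→d27:H6→d28:H2→d29:H4  best=H4
  ? 211.160.216.129  path d0:H2→d1:-→d2:-→d3:-→d4:-→d5:-→d6:-→d7:-→d8:-→d9:-→d10:-→d11:-→d12:H4  best=H4
  - 40.69.92.0/24 clear@24
  ? 121.233.211.163  path d0:H2→d1:-→d2:-→d3:-→d4:-→d5:-→d6:-→d7:-→d8:-→d9:-→d10:-→d11:-→d12:-→d13:-→d14:-→d15:-→d16:-→d17:-→d18:-→d19:-→d20:-→d21:-→d22:-→d23:-→d24:-→d25:-→d26:-→d27:H6  best=H6
  add 121.233.211.185/32 -> H5 at depth 32
  ? 121.233.211.161  path d0:H2→d1:-→d2:-→d3:-→d4:-→d5:-→d6:-→d7:-→d8:-→d9:-→d10:-→d11:-→d12:-→d13:-→d14:-→d15:-→d16:-→d17:-→d18:-→d19:-→d20:-→d21:-→d22:-→d23:-→d24:-→d25:-→d26:-→d27:H6  best=H6
  ? 191.82.109.6  path d0:H2→d1:-→d2:-→d3:-  best=H2
  ? 211.168.142.16  path d0:H2→d1:-→d2:-→d3:-→d4:-→d5:-→d6:-→d7:-→d8:-→d9:-→d10:-→d11:-→d12:H4→d13:-→d14:-→d15:-→d16:-→d17:-→d18:-→d19:-→d20:-→d21:-→d22:-→d23:-→d24:-→d25:-→d26:-→d27:-→d28:-→d29:-→d30:-→d31:-→d32:H7  best=H7
  add 211.0.0.0/8 -> H5 at depth 8
  add 211.168.142.0/26 -> H6 at depth 26

== LOOKUPS ==
["H4","no-route","H0","H4","H4","H3","H4","H4","H6","H6","H2","H7"]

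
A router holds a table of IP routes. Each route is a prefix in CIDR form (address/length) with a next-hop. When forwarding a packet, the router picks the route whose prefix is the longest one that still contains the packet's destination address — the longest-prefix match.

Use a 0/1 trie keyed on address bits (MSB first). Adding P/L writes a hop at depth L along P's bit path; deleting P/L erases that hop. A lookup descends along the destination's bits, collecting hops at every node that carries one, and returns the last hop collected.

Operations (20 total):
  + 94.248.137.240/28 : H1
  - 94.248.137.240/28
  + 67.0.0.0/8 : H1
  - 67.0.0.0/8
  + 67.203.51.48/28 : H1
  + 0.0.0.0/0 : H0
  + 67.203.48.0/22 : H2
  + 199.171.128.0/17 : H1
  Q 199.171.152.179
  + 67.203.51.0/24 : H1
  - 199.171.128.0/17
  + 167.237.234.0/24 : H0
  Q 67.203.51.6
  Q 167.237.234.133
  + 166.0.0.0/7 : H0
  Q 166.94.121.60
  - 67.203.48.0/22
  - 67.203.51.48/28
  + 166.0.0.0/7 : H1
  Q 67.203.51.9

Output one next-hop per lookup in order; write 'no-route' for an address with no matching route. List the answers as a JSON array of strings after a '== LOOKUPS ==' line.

Apply in order:
  add 94.248.137.240/28 -> H1 at depth 28
  - 94.248.137.240/28 clear@28
  add 67.0.0.0/8 -> H1 at depth 8
  - 67.0.0.0/8 clear@8
  add 67.203.51.48/28 -> H1 at depth 28
  add 0.0.0.0/0 -> H0 at depth 0
  add 67.203.48.0/22 -> H2 at depth 22
  add 199.171.128.0/17 -> H1 at depth 17
  Q 199.171.152.179: descend 11000111101010111 ; hops seen [H0,H1] ; pick H1
  add 67.203.51.0/24 -> H1 at depth 24
  - 199.171.128.0/17 clear@17
  add 167.237.234.0/24 -> H0 at depth 24
  Q 67.203.51.6: descend 01000011110010110011001100 ; hops seen [H0,H2,H1] ; pick H1
  Q 167.237.234.133: descend 101001111110110111101010 ; hops seen [H0,H0] ; pick H0
  add 166.0.0.0/7 -> H0 at depth 7
  Q 166.94.121.60: descend 1010011 ; hops seen [H0,H0] ; pick H0
  - 67.203.48.0/22 clear@22
  - 67.203.51.48/28 clear@28
  add 166.0.0.0/7 -> H1 at depth 7
  Q 67.203.51.9: descend 01000011110010110011001100 ; hops seen [H0,H1] ; pick H1

== LOOKUPS ==
["H1","H1","H0","H0","H1"]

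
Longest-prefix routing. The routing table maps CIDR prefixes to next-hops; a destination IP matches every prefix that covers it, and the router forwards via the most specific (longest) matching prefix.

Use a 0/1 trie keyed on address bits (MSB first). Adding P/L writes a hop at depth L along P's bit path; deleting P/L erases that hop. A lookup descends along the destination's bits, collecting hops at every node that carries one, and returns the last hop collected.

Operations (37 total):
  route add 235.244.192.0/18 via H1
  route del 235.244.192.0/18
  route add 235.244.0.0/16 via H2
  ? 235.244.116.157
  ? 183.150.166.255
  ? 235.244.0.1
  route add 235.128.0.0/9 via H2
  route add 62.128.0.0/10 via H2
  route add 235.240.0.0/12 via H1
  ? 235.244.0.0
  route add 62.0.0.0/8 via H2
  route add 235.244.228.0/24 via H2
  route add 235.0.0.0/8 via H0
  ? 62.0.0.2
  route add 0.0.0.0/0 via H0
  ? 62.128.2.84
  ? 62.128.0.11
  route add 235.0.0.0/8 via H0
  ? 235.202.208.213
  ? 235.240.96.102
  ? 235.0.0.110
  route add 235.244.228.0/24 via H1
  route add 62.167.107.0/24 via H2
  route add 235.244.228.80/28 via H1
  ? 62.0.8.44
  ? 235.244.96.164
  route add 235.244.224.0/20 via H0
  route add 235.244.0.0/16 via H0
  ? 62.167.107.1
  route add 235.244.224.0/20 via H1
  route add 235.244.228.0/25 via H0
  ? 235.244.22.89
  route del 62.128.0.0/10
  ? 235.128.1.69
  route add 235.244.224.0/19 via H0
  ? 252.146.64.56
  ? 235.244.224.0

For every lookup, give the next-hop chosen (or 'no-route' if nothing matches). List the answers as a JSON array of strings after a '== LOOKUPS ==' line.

Trace:
  add 235.244.192.0/18 -> H1 at depth 18
  - 235.244.192.0/18 clear@18
  add 235.244.0.0/16 -> H2 at depth 16
  ? 235.244.116.157  path d0:-→d1:-→d2:-→d3:-→d4:-→d5:-→d6:-→d7:-→d8:-→d9:-→d10:-→d11:-→d12:-→d13:-→d14:-→d15:-→d16:H2  best=H2
  ? 183.150.166.255  path d0:-→d1:-  best=no-route
  ? 235.244.0.1  path d0:-→d1:-→d2:-→d3:-→d4:-→d5:-→d6:-→d7:-→d8:-→d9:-→d10:-→d11:-→d12:-→d13:-→d14:-→d15:-→d16:H2  best=H2
  add 235.128.0.0/9 -> H2 at depth 9
  add 62.128.0.0/10 -> H2 at depth 10
  add 235.240.0.0/12 -> H1 at depth 12
  ? 235.244.0.0  path d0:-→d1:-→d2:-→d3:-→d4:-→d5:-→d6:-→d7:-→d8:-→d9:H2→d10:-→d11:-→d12:H1→d13:-→d14:-→d15:-→d16:H2  best=H2
  add 62.0.0.0/8 -> H2 at depth 8
  add 235.244.228.0/24 -> H2 at depth 24
  add 235.0.0.0/8 -> H0 at depth 8
  ? 62.0.0.2  path d0:-→d1:-→d2:-→d3:-→d4:-→d5:-→d6:-→d7:-→d8:H2  best=H2
  add 0.0.0.0/0 -> H0 at depth 0
  ? 62.128.2.84  path d0:H0→d1:-→d2:-→d3:-→d4:-→d5:-→d6:-→d7:-→d8:H2→d9:-→d10:H2  best=H2
  ? 62.128.0.11  path d0:H0→d1:-→d2:-→d3:-→d4:-→d5:-→d6:-→d7:-→d8:H2→d9:-→d10:H2  best=H2
  add 235.0.0.0/8 -> H0 at depth 8
  ? 235.202.208.213  path d0:H0→d1:-→d2:-→d3:-→d4:-→d5:-→d6:-→d7:-→d8:H0→d9:H2→d10:-  best=H2
  ? 235.240.96.102  path d0:H0→d1:-→d2:-→d3:-→d4:-→d5:-→d6:-→d7:-→d8:H0→d9:H2→d10:-→d11:-→d12:H1→d13:-  best=H1
  ? 235.0.0.110  path d0:H0→d1:-→d2:-→d3:-→d4:-→d5:-→d6:-→d7:-→d8:H0  best=H0
  add 235.244.228.0/24 -> H1 at depth 24
  add 62.167.107.0/24 -> H2 at depth 24
  add 235.244.228.80/28 -> H1 at depth 28
  ? 62.0.8.44  path d0:H0→d1:-→d2:-→d3:-→d4:-→d5:-→d6:-→d7:-→d8:H2  best=H2
  ? 235.244.96.164  path d0:H0→d1:-→d2:-→d3:-→d4:-→d5:-→d6:-→d7:-→d8:H0→d9:H2→d10:-→d11:-→d12:H1→d13:-→d14:-→d15:-→d16:H2  best=H2
  add 235.244.224.0/20 -> H0 at depth 20
  add 235.244.0.0/16 -> H0 at depth 16
  ? 62.167.107.1  path d0:H0→d1:-→d2:-→d3:-→d4:-→d5:-→d6:-→d7:-→d8:H2→d9:-→d10:H2→d11:-→d12:-→d13:-→d14:-→d15:-→d16:-→d17:-→d18:-→d19:-→d20:-→d21:-→d22:-→d23:-→d24:H2  best=H2
  add 235.244.224.0/20 -> H1 at depth 20
  add 235.244.228.0/25 -> H0 at depth 25
  ? 235.244.22.89  path d0:H0→d1:-→d2:-→d3:-→d4:-→d5:-→d6:-→d7:-→d8:H0→d9:H2→d10:-→d11:-→d12:H1→d13:-→d14:-→d15:-→d16:H0  best=H0
  - 62.128.0.0/10 clear@10
  ? 235.128.1.69  path d0:H0→d1:-→d2:-→d3:-→d4:-→d5:-→d6:-→d7:-→d8:H0→d9:H2  best=H2
  add 235.244.224.0/19 -> H0 at depth 19
  ? 252.146.64.56  path d0:H0→d1:-→d2:-→d3:-  best=H0
  ? 235.244.224.0  path d0:H0→d1:-→d2:-→d3:-→d4:-→d5:-→d6:-→d7:-→d8:H0→d9:H2→d10:-→d11:-→d12:H1→d13:-→d14:-→d15:-→d16:H0→d17:-→d18:-→d19:H0→d20:H1→d21:-  best=H1

== LOOKUPS ==
["H2","no-route","H2","H2","H2","H2","H2","H2","H1","H0","H2","H2","H2","H0","H2","H0","H1"]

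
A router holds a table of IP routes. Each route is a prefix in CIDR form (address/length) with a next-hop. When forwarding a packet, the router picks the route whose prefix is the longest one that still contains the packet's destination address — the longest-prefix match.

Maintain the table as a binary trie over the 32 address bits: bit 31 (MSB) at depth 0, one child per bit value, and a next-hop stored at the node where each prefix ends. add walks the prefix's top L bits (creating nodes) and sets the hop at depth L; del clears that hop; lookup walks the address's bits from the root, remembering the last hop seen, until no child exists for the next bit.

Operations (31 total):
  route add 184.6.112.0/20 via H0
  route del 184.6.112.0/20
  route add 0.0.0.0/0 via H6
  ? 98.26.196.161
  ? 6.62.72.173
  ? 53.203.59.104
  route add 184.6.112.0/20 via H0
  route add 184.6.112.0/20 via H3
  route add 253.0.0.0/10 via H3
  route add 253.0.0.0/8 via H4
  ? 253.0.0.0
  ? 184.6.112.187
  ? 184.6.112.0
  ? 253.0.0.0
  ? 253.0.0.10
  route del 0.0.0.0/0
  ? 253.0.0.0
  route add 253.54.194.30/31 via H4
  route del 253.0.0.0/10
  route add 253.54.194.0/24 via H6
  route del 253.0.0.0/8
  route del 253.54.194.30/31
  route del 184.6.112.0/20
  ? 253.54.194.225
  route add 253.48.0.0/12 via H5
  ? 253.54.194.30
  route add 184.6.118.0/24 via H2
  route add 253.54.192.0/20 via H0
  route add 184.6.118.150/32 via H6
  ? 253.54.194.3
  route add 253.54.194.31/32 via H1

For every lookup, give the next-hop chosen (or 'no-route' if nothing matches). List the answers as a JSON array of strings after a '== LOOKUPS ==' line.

Process each operation:
  add 184.6.112.0/20 -> H0 at depth 20
  del 184.6.112.0/20 (clear depth 20)
  add 0.0.0.0/0 -> H6 at depth 0
  lookup 98.26.196.161: bits ε walk d0:H6 -> H6
  lookup 6.62.72.173: bits ε walk d0:H6 -> H6
  lookup 53.203.59.104: bits ε walk d0:H6 -> H6
  add 184.6.112.0/20 -> H0 at depth 20
  add 184.6.112.0/20 -> H3 at depth 20
  add 253.0.0.0/10 -> H3 at depth 10
  add 253.0.0.0/8 -> H4 at depth 8
  lookup 253.0.0.0: bits 1111110100 walk d0:H6→d1:-→d2:-→d3:-→d4:-→d5:-→d6:-→d7:-→d8:H4→d9:-→d10:H3 -> H3
  lookup 184.6.112.187: bits 10111000000001100111 walk d0:H6→d1:-→d2:-→d3:-→d4:-→d5:-→d6:-→d7:-→d8:-→d9:-→d10:-→d11:-→d12:-→d13:-→d14:-→d15:-→d16:-→d17:-→d18:-→d19:-→d20:H3 -> H3
  lookup 184.6.112.0: bits 10111000000001100111 walk d0:H6→d1:-→d2:-→d3:-→d4:-→d5:-→d6:-→d7:-→d8:-→d9:-→d10:-→d11:-→d12:-→d13:-→d14:-→d15:-→d16:-→d17:-→d18:-→d19:-→d20:H3 -> H3
  lookup 253.0.0.0: bits 1111110100 walk d0:H6→d1:-→d2:-→d3:-→d4:-→d5:-→d6:-→d7:-→d8:H4→d9:-→d10:H3 -> H3
  lookup 253.0.0.10: bits 1111110100 walk d0:H6→d1:-→d2:-→d3:-→d4:-→d5:-→d6:-→d7:-→d8:H4→d9:-→d10:H3 -> H3
  del 0.0.0.0/0 (clear depth 0)
  lookup 253.0.0.0: bits 1111110100 walk d0:-→d1:-→d2:-→d3:-→d4:-→d5:-→d6:-→d7:-→d8:H4→d9:-→d10:H3 -> H3
  add 253.54.194.30/31 -> H4 at depth 31
  del 253.0.0.0/10 (clear depth 10)
  add 253.54.194.0/24 -> H6 at depth 24
  del 253.0.0.0/8 (clear depth 8)
  del 253.54.194.30/31 (clear depth 31)
  del 184.6.112.0/20 (clear depth 20)
  lookup 253.54.194.225: bits 111111010011011011000010 walk d0:-→d1:-→d2:-→d3:-→d4:-→d5:-→d6:-→d7:-→d8:-→d9:-→d10:-→d11:-→d12:-→d13:-→d14:-→d15:-→d16:-→d17:-→d18:-→d19:-→d20:-→d21:-→d22:-→d23:-→d24:H6 -> H6
  add 253.48.0.0/12 -> H5 at depth 12
  lookup 253.54.194.30: bits 1111110100110110110000100001111 walk d0:-→d1:-→d2:-→d3:-→d4:-→d5:-→d6:-→d7:-→d8:-→d9:-→d10:-→d11:-→d12:H5→d13:-→d14:-→d15:-→d16:-→d17:-→d18:-→d19:-→d20:-→d21:-→d22:-→d23:-→d24:H6→d25:-→d26:-→d27:-→d28:-→d29:-→d30:-→d31:- -> H6
  add 184.6.118.0/24 -> H2 at depth 24
  add 253.54.192.0/20 -> H0 at depth 20
  add 184.6.118.150/32 -> H6 at depth 32
  lookup 253.54.194.3: bits 111111010011011011000010000 walk d0:-→d1:-→d2:-→d3:-→d4:-→d5:-→d6:-→d7:-→d8:-→d9:-→d10:-→d11:-→d12:H5→d13:-→d14:-→d15:-→d16:-→d17:-→d18:-→d19:-→d20:H0→d21:-→d22:-→d23:-→d24:H6→d25:-→d26:-→d27:- -> H6
  add 253.54.194.31/32 -> H1 at depth 32

== LOOKUPS ==
["H6","H6","H6","H3","H3","H3","H3","H3","H3","H6","H6","H6"]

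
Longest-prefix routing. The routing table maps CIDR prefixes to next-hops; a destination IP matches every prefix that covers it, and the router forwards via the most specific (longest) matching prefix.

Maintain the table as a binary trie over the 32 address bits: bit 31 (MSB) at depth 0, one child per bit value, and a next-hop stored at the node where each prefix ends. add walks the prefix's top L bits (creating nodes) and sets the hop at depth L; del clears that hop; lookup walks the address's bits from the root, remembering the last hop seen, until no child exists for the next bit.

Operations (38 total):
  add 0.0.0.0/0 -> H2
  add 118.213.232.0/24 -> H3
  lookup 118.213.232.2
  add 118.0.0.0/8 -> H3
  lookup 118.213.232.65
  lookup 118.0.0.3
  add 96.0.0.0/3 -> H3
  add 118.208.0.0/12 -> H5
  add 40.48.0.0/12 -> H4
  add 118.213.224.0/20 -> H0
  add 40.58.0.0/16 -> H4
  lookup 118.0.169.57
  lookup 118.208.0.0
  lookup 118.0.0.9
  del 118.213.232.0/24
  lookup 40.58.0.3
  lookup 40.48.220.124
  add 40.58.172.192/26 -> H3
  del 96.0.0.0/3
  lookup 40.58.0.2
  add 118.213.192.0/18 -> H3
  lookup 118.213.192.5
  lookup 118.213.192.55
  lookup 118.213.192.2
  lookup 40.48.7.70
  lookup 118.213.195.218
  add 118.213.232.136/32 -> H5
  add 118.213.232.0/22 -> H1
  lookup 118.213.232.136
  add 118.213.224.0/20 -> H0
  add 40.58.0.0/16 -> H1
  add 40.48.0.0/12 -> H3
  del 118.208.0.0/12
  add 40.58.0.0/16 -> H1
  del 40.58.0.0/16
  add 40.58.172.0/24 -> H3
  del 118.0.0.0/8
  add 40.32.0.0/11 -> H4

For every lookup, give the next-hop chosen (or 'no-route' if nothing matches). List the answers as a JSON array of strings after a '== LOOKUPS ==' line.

Trace:
  add 0.0.0.0/0 -> H2 at depth 0
  add 118.213.232.0/24 -> H3 at depth 24
  ? 118.213.232.2  path d0:H2→d1:-→d2:-→d3:-→d4:-→d5:-→d6:-→d7:-→d8:-→d9:-→d10:-→d11:-→d12:-→d13:-→d14:-→d15:-→d16:-→d17:-→d18:-→d19:-→d20:-→d21:-→d22:-→d23:-→d24:H3  best=H3
  add 118.0.0.0/8 -> H3 at depth 8
  ? 118.213.232.65  path d0:H2→d1:-→d2:-→d3:-→d4:-→d5:-→d6:-→d7:-→d8:H3→d9:-→d10:-→d11:-→d12:-→d13:-→d14:-→d15:-→d16:-→d17:-→d18:-→d19:-→d20:-→d21:-→d22:-→d23:-→d24:H3  best=H3
  ? 118.0.0.3  path d0:H2→d1:-→d2:-→d3:-→d4:-→d5:-→d6:-→d7:-→d8:H3  best=H3
  add 96.0.0.0/3 -> H3 at depth 3
  add 118.208.0.0/12 -> H5 at depth 12
  add 40.48.0.0/12 -> H4 at depth 12
  add 118.213.224.0/20 -> H0 at depth 20
  add 40.58.0.0/16 -> H4 at depth 16
  ? 118.0.169.57  path d0:H2→d1:-→d2:-→d3:H3→d4:-→d5:-→d6:-→d7:-→d8:H3  best=H3
  ? 118.208.0.0  path d0:H2→d1:-→d2:-→d3:H3→d4:-→d5:-→d6:-→d7:-→d8:H3→d9:-→d10:-→d11:-→d12:H5→d13:-  best=H5
  ? 118.0.0.9  path d0:H2→d1:-→d2:-→d3:H3→d4:-→d5:-→d6:-→d7:-→d8:H3  best=H3
  - 118.213.232.0/24 clear@24
  ? 40.58.0.3  path d0:H2→d1:-→d2:-→d3:-→d4:-→d5:-→d6:-→d7:-→d8:-→d9:-→d10:-→d11:-→d12:H4→d13:-→d14:-→d15:-→d16:H4  best=H4
  ? 40.48.220.124  path d0:H2→d1:-→d2:-→d3:-→d4:-→d5:-→d6:-→d7:-→d8:-→d9:-→d10:-→d11:-→d12:H4  best=H4
  add 40.58.172.192/26 -> H3 at depth 26
  - 96.0.0.0/3 clear@3
  ? 40.58.0.2  path d0:H2→d1:-→d2:-→d3:-→d4:-→d5:-→d6:-→d7:-→d8:-→d9:-→d10:-→d11:-→d12:H4→d13:-→d14:-→d15:-→d16:H4  best=H4
  add 118.213.192.0/18 -> H3 at depth 18
  ? 118.213.192.5  path d0:H2→d1:-→d2:-→d3:-→d4:-→d5:-→d6:-→d7:-→d8:H3→d9:-→d10:-→d11:-→d12:H5→d13:-→d14:-→d15:-→d16:-→d17:-→d18:H3  best=H3
  ? 118.213.192.55  path d0:H2→d1:-→d2:-→d3:-→d4:-→d5:-→d6:-→d7:-→d8:H3→d9:-→d10:-→d11:-→d12:H5→d13:-→d14:-→d15:-→d16:-→d17:-→d18:H3  best=H3
  ? 118.213.192.2  path d0:H2→d1:-→d2:-→d3:-→d4:-→d5:-→d6:-→d7:-→d8:H3→d9:-→d10:-→d11:-→d12:H5→d13:-→d14:-→d15:-→d16:-→d17:-→d18:H3  best=H3
  ? 40.48.7.70  path d0:H2→d1:-→d2:-→d3:-→d4:-→d5:-→d6:-→d7:-→d8:-→d9:-→d10:-→d11:-→d12:H4  best=H4
  ? 118.213.195.218  path d0:H2→d1:-→d2:-→d3:-→d4:-→d5:-→d6:-→d7:-→d8:H3→d9:-→d10:-→d11:-→d12:H5→d13:-→d14:-→d15:-→d16:-→d17:-→d18:H3  best=H3
  add 118.213.232.136/32 -> H5 at depth 32
  add 118.213.232.0/22 -> H1 at depth 22
  ? 118.213.232.136  path d0:H2→d1:-→d2:-→d3:-→d4:-→d5:-→d6:-→d7:-→d8:H3→d9:-→d10:-→d11:-→d12:H5→d13:-→d14:-→d15:-→d16:-→d17:-→d18:H3→d19:-→d20:H0→d21:-→d22:H1→d23:-→d24:-→d25:-→d26:-→d27:-→d28:-→d29:-→d30:-→d31:-→d32:H5  best=H5
  add 118.213.224.0/20 -> H0 at depth 20
  add 40.58.0.0/16 -> H1 at depth 16
  add 40.48.0.0/12 -> H3 at depth 12
  - 118.208.0.0/12 clear@12
  add 40.58.0.0/16 -> H1 at depth 16
  - 40.58.0.0/16 clear@16
  add 40.58.172.0/24 -> H3 at depth 24
  - 118.0.0.0/8 clear@8
  add 40.32.0.0/11 -> H4 at depth 11

== LOOKUPS ==
["H3","H3","H3","H3","H5","H3","H4","H4","H4","H3","H3","H3","H4","H3","H5"]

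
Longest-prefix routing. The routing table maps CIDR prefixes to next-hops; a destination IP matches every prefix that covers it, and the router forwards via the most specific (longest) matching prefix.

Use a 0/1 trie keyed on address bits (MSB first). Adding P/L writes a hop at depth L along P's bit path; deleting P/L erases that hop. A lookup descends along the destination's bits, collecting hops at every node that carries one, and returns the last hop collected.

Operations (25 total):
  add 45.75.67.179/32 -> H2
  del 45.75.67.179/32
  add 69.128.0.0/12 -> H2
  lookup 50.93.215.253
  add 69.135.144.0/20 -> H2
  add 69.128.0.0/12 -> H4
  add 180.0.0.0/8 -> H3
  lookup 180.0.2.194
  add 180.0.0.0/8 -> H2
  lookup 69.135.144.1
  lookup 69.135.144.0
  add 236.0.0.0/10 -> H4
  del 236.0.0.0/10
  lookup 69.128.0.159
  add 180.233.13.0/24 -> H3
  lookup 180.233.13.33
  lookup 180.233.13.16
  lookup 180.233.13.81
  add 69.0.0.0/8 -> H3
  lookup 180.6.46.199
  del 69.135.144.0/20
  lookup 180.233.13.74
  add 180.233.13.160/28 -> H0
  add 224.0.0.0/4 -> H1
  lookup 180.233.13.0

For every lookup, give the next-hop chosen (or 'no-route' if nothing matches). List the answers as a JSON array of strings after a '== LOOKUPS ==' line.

Apply in order:
  add 45.75.67.179/32 -> H2 at depth 32
  del 45.75.67.179/32 (clear depth 32)
  add 69.128.0.0/12 -> H2 at depth 12
  Q 50.93.215.253: descend 001 ; hops seen [∅] ; pick no-route
  add 69.135.144.0/20 -> H2 at depth 20
  add 69.128.0.0/12 -> H4 at depth 12
  add 180.0.0.0/8 -> H3 at depth 8
  Q 180.0.2.194: descend 10110100 ; hops seen [H3] ; pick H3
  add 180.0.0.0/8 -> H2 at depth 8
  Q 69.135.144.1: descend 01000101100001111001 ; hops seen [H4,H2] ; pick H2
  Q 69.135.144.0: descend 01000101100001111001 ; hops seen [H4,H2] ; pick H2
  add 236.0.0.0/10 -> H4 at depth 10
  del 236.0.0.0/10 (clear depth 10)
  Q 69.128.0.159: descend 0100010110000 ; hops seen [H4] ; pick H4
  add 180.233.13.0/24 -> H3 at depth 24
  Q 180.233.13.33: descend 101101001110100100001101 ; hops seen [H2,H3] ; pick H3
  Q 180.233.13.16: descend 101101001110100100001101 ; hops seen [H2,H3] ; pick H3
  Q 180.233.13.81: descend 101101001110100100001101 ; hops seen [H2,H3] ; pick H3
  add 69.0.0.0/8 -> H3 at depth 8
  Q 180.6.46.199: descend 10110100 ; hops seen [H2] ; pick H2
  del 69.135.144.0/20 (clear depth 20)
  Q 180.233.13.74: descend 101101001110100100001101 ; hops seen [H2,H3] ; pick H3
  add 180.233.13.160/28 -> H0 at depth 28
  add 224.0.0.0/4 -> H1 at depth 4
  Q 180.233.13.0: descend 101101001110100100001101 ; hops seen [H2,H3] ; pick H3

== LOOKUPS ==
["no-route","H3","H2","H2","H4","H3","H3","H3","H2","H3","H3"]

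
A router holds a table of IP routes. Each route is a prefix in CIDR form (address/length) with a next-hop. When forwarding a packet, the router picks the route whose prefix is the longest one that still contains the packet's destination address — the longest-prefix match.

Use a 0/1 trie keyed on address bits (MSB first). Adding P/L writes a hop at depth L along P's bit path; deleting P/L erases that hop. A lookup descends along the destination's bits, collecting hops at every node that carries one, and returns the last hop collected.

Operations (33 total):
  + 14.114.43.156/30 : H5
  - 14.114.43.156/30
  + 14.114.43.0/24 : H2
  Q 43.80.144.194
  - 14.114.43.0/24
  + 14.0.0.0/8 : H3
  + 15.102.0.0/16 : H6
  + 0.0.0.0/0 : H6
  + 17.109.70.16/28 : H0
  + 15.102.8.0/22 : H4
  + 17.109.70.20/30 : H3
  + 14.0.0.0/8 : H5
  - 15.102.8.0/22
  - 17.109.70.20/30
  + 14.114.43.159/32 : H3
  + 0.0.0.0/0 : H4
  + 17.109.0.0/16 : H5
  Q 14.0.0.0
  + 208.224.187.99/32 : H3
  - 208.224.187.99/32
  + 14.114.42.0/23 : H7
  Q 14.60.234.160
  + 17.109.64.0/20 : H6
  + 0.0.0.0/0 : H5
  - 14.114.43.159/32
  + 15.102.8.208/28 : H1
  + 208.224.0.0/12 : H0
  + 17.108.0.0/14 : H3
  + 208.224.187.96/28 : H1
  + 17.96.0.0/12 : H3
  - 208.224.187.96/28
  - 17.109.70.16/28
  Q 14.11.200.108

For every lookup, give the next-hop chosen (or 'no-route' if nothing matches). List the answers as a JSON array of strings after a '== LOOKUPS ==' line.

Trace:
  + 14.114.43.156/30 (H5) depth=30
  del 14.114.43.156/30 (clear depth 30)
  + 14.114.43.0/24 (H2) depth=24
  lookup 43.80.144.194: bits 00 walk d0:-→d1:-→d2:- -> no-route
  del 14.114.43.0/24 (clear depth 24)
  + 14.0.0.0/8 (H3) depth=8
  + 15.102.0.0/16 (H6) depth=16
  + 0.0.0.0/0 (H6) depth=0
  + 17.109.70.16/28 (H0) depth=28
  + 15.102.8.0/22 (H4) depth=22
  + 17.109.70.20/30 (H3) depth=30
  + 14.0.0.0/8 (H5) depth=8
  del 15.102.8.0/22 (clear depth 22)
  del 17.109.70.20/30 (clear depth 30)
  + 14.114.43.159/32 (H3) depth=32
  + 0.0.0.0/0 (H4) depth=0
  + 17.109.0.0/16 (H5) depth=16
  lookup 14.0.0.0: bits 000011100 walk d0:H4→d1:-→d2:-→d3:-→d4:-→d5:-→d6:-→d7:-→d8:H5→d9:- -> H5
  + 208.224.187.99/32 (H3) depth=32
  del 208.224.187.99/32 (clear depth 32)
  + 14.114.42.0/23 (H7) depth=23
  lookup 14.60.234.160: bits 000011100 walk d0:H4→d1:-→d2:-→d3:-→d4:-→d5:-→d6:-→d7:-→d8:H5→d9:- -> H5
  + 17.109.64.0/20 (H6) depth=20
  + 0.0.0.0/0 (H5) depth=0
  del 14.114.43.159/32 (clear depth 32)
  + 15.102.8.208/28 (H1) depth=28
  + 208.224.0.0/12 (H0) depth=12
  + 17.108.0.0/14 (H3) depth=14
  + 208.224.187.96/28 (H1) depth=28
  + 17.96.0.0/12 (H3) depth=12
  del 208.224.187.96/28 (clear depth 28)
  del 17.109.70.16/28 (clear depth 28)
  lookup 14.11.200.108: bits 000011100 walk d0:H5→d1:-→d2:-→d3:-→d4:-→d5:-→d6:-→d7:-→d8:H5→d9:- -> H5

== LOOKUPS ==
["no-route","H5","H5","H5"]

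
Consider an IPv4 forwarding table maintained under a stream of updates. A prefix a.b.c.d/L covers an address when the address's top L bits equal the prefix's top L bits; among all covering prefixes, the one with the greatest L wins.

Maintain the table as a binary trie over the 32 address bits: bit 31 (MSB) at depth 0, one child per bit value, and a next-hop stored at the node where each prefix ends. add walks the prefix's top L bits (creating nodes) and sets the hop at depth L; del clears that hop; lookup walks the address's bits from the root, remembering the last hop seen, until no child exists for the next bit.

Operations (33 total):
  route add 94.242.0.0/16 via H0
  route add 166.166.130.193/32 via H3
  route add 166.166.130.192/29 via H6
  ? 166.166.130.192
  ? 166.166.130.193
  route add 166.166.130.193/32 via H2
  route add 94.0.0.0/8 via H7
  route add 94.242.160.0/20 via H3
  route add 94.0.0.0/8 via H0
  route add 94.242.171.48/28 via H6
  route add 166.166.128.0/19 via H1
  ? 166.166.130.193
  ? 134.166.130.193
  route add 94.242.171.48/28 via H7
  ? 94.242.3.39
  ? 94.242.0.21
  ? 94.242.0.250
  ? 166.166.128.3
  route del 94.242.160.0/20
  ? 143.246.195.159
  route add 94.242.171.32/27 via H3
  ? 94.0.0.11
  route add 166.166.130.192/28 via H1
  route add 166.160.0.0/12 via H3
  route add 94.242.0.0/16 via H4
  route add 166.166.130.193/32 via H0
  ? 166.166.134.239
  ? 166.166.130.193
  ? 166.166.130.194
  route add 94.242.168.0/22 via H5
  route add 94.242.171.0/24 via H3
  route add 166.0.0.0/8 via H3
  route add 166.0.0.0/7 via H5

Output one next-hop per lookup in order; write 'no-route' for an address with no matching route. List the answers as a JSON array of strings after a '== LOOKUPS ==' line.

Trace:
  + 94.242.0.0/16 (H0) depth=16
  + 166.166.130.193/32 (H3) depth=32
  + 166.166.130.192/29 (H6) depth=29
  ? 166.166.130.192  path d0:-→d1:-→d2:-→d3:-→d4:-→d5:-→d6:-→d7:-→d8:-→d9:-→d10:-→d11:-→d12:-→d13:-→d14:-→d15:-→d16:-→d17:-→d18:-→d19:-→d20:-→d21:-→d22:-→d23:-→d24:-→d25:-→d26:-→d27:-→d28:-→d29:H6→d30:-→d31:-  best=H6
  ? 166.166.130.193  path d0:-→d1:-→d2:-→d3:-→d4:-→d5:-→d6:-→d7:-→d8:-→d9:-→d10:-→d11:-→d12:-→d13:-→d14:-→d15:-→d16:-→d17:-→d18:-→d19:-→d20:-→d21:-→d22:-→d23:-→d24:-→d25:-→d26:-→d27:-→d28:-→d29:H6→d30:-→d31:-→d32:H3  best=H3
  + 166.166.130.193/32 (H2) depth=32
  + 94.0.0.0/8 (H7) depth=8
  + 94.242.160.0/20 (H3) depth=20
  + 94.0.0.0/8 (H0) depth=8
  + 94.242.171.48/28 (H6) depth=28
  + 166.166.128.0/19 (H1) depth=19
  ? 166.166.130.193  path d0:-→d1:-→d2:-→d3:-→d4:-→d5:-→d6:-→d7:-→d8:-→d9:-→d10:-→d11:-→d12:-→d13:-→d14:-→d15:-→d16:-→d17:-→d18:-→d19:H1→d20:-→d21:-→d22:-→d23:-→d24:-→d25:-→d26:-→d27:-→d28:-→d29:H6→d30:-→d31:-→d32:H2  best=H2
  ? 134.166.130.193  path d0:-→d1:-→d2:-  best=no-route
  + 94.242.171.48/28 (H7) depth=28
  ? 94.242.3.39  path d0:-→d1:-→d2:-→d3:-→d4:-→d5:-→d6:-→d7:-→d8:H0→d9:-→d10:-→d11:-→d12:-→d13:-→d14:-→d15:-→d16:H0  best=H0
  ? 94.242.0.21  path d0:-→d1:-→d2:-→d3:-→d4:-→d5:-→d6:-→d7:-→d8:H0→d9:-→d10:-→d11:-→d12:-→d13:-→d14:-→d15:-→d16:H0  best=H0
  ? 94.242.0.250  path d0:-→d1:-→d2:-→d3:-→d4:-→d5:-→d6:-→d7:-→d8:H0→d9:-→d10:-→d11:-→d12:-→d13:-→d14:-→d15:-→d16:H0  best=H0
  ? 166.166.128.3  path d0:-→d1:-→d2:-→d3:-→d4:-→d5:-→d6:-→d7:-→d8:-→d9:-→d10:-→d11:-→d12:-→d13:-→d14:-→d15:-→d16:-→d17:-→d18:-→d19:H1→d20:-→d21:-→d22:-  best=H1
  del 94.242.160.0/20 (clear depth 20)
  ? 143.246.195.159  path d0:-→d1:-→d2:-  best=no-route
  + 94.242.171.32/27 (H3) depth=27
  ? 94.0.0.11  path d0:-→d1:-→d2:-→d3:-→d4:-→d5:-→d6:-→d7:-→d8:H0  best=H0
  + 166.166.130.192/28 (H1) depth=28
  + 166.160.0.0/12 (H3) depth=12
  + 94.242.0.0/16 (H4) depth=16
  + 166.166.130.193/32 (H0) depth=32
  ? 166.166.134.239  path d0:-→d1:-→d2:-→d3:-→d4:-→d5:-→d6:-→d7:-→d8:-→d9:-→d10:-→d11:-→d12:H3→d13:-→d14:-→d15:-→d16:-→d17:-→d18:-→d19:H1→d20:-→d21:-  best=H1
  ? 166.166.130.193  path d0:-→d1:-→d2:-→d3:-→d4:-→d5:-→d6:-→d7:-→d8:-→d9:-→d10:-→d11:-→d12:H3→d13:-→d14:-→d15:-→d16:-→d17:-→d18:-→d19:H1→d20:-→d21:-→d22:-→d23:-→d24:-→d25:-→d26:-→d27:-→d28:H1→d29:H6→d30:-→d31:-→d32:H0  best=H0
  ? 166.166.130.194  path d0:-→d1:-→d2:-→d3:-→d4:-→d5:-→d6:-→d7:-→d8:-→d9:-→d10:-→d11:-→d12:H3→d13:-→d14:-→d15:-→d16:-→d17:-→d18:-→d19:H1→d20:-→d21:-→d22:-→d23:-→d24:-→d25:-→d26:-→d27:-→d28:H1→d29:H6→d30:-  best=H6
  + 94.242.168.0/22 (H5) depth=22
  + 94.242.171.0/24 (H3) depth=24
  + 166.0.0.0/8 (H3) depth=8
  + 166.0.0.0/7 (H5) depth=7

== LOOKUPS ==
["H6","H3","H2","no-route","H0","H0","H0","H1","no-route","H0","H1","H0","H6"]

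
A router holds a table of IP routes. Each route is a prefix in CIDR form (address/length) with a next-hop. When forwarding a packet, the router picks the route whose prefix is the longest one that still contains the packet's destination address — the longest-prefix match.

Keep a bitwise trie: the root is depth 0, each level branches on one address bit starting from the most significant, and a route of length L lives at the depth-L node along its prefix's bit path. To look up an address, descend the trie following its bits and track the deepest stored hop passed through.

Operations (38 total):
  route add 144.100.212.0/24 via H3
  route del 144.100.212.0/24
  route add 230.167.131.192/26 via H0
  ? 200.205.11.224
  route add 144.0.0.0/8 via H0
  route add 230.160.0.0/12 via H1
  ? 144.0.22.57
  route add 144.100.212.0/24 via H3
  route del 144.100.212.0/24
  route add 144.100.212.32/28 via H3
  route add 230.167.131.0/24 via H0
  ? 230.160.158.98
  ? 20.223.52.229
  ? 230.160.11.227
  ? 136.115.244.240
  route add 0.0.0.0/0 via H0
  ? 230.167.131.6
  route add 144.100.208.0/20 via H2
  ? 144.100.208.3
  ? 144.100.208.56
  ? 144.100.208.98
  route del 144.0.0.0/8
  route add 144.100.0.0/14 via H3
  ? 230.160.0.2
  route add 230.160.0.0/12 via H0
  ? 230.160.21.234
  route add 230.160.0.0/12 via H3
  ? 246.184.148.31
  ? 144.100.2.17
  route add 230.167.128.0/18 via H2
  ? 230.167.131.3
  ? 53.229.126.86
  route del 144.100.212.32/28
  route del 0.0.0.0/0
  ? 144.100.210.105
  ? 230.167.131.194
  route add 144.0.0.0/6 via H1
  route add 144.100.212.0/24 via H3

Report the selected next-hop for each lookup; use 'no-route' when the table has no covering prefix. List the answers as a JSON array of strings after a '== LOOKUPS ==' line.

Apply in order:
  + 144.100.212.0/24 (H3) depth=24
  del 144.100.212.0/24 (clear depth 24)
  + 230.167.131.192/26 (H0) depth=26
  ? 200.205.11.224  path d0:-→d1:-→d2:-  best=no-route
  + 144.0.0.0/8 (H0) depth=8
  + 230.160.0.0/12 (H1) depth=12
  ? 144.0.22.57  path d0:-→d1:-→d2:-→d3:-→d4:-→d5:-→d6:-→d7:-→d8:H0→d9:-  best=H0
  + 144.100.212.0/24 (H3) depth=24
  del 144.100.212.0/24 (clear depth 24)
  + 144.100.212.32/28 (H3) depth=28
  + 230.167.131.0/24 (H0) depth=24
  ? 230.160.158.98  path d0:-→d1:-→d2:-→d3:-→d4:-→d5:-→d6:-→d7:-→d8:-→d9:-→d10:-→d11:-→d12:H1→d13:-  best=H1
  ? 20.223.52.229  path d0:-  best=no-route
  ? 230.160.11.227  path d0:-→d1:-→d2:-→d3:-→d4:-→d5:-→d6:-→d7:-→d8:-→d9:-→d10:-→d11:-→d12:H1→d13:-  best=H1
  ? 136.115.244.240  path d0:-→d1:-→d2:-→d3:-  best=no-route
  + 0.0.0.0/0 (H0) depth=0
  ? 230.167.131.6  path d0:H0→d1:-→d2:-→d3:-→d4:-→d5:-→d6:-→d7:-→d8:-→d9:-→d10:-→d11:-→d12:H1→d13:-→d14:-→d15:-→d16:-→d17:-→d18:-→d19:-→d20:-→d21:-→d22:-→d23:-→d24:H0  best=H0
  + 144.100.208.0/20 (H2) depth=20
  ? 144.100.208.3  path d0:H0→d1:-→d2:-→d3:-→d4:-→d5:-→d6:-→d7:-→d8:H0→d9:-→d10:-→d11:-→d12:-→d13:-→d14:-→d15:-→d16:-→d17:-→d18:-→d19:-→d20:H2→d21:-  best=H2
  ? 144.100.208.56  path d0:H0→d1:-→d2:-→d3:-→d4:-→d5:-→d6:-→d7:-→d8:H0→d9:-→d10:-→d11:-→d12:-→d13:-→d14:-→d15:-→d16:-→d17:-→d18:-→d19:-→d20:H2→d21:-  best=H2
  ? 144.100.208.98  path d0:H0→d1:-→d2:-→d3:-→d4:-→d5:-→d6:-→d7:-→d8:H0→d9:-→d10:-→d11:-→d12:-→d13:-→d14:-→d15:-→d16:-→d17:-→d18:-→d19:-→d20:H2→d21:-  best=H2
  del 144.0.0.0/8 (clear depth 8)
  + 144.100.0.0/14 (H3) depth=14
  ? 230.160.0.2  path d0:H0→d1:-→d2:-→d3:-→d4:-→d5:-→d6:-→d7:-→d8:-→d9:-→d10:-→d11:-→d12:H1→d13:-  best=H1
  + 230.160.0.0/12 (H0) depth=12
  ? 230.160.21.234  path d0:H0→d1:-→d2:-→d3:-→d4:-→d5:-→d6:-→d7:-→d8:-→d9:-→d10:-→d11:-→d12:H0→d13:-  best=H0
  + 230.160.0.0/12 (H3) depth=12
  ? 246.184.148.31  path d0:H0→d1:-→d2:-→d3:-  best=H0
  ? 144.100.2.17  path d0:H0→d1:-→d2:-→d3:-→d4:-→d5:-→d6:-→d7:-→d8:-→d9:-→d10:-→d11:-→d12:-→d13:-→d14:H3→d15:-→d16:-  best=H3
  + 230.167.128.0/18 (H2) depth=18
  ? 230.167.131.3  path d0:H0→d1:-→d2:-→d3:-→d4:-→d5:-→d6:-→d7:-→d8:-→d9:-→d10:-→d11:-→d12:H3→d13:-→d14:-→d15:-→d16:-→d17:-→d18:H2→d19:-→d20:-→d21:-→d22:-→d23:-→d24:H0  best=H0
  ? 53.229.126.86  path d0:H0  best=H0
  del 144.100.212.32/28 (clear depth 28)
  del 0.0.0.0/0 (clear depth 0)
  ? 144.100.210.105  path d0:-→d1:-→d2:-→d3:-→d4:-→d5:-→d6:-→d7:-→d8:-→d9:-→d10:-→d11:-→d12:-→d13:-→d14:H3→d15:-→d16:-→d17:-→d18:-→d19:-→d20:H2→d21:-  best=H2
  ? 230.167.131.194  path d0:-→d1:-→d2:-→d3:-→d4:-→d5:-→d6:-→d7:-→d8:-→d9:-→d10:-→d11:-→d12:H3→d13:-→d14:-→d15:-→d16:-→d17:-→d18:H2→d19:-→d20:-→d21:-→d22:-→d23:-→d24:H0→d25:-→d26:H0  best=H0
  + 144.0.0.0/6 (H1) depth=6
  + 144.100.212.0/24 (H3) depth=24

== LOOKUPS ==
["no-route","H0","H1","no-route","H1","no-route","H0","H2","H2","H2","H1","H0","H0","H3","H0","H0","H2","H0"]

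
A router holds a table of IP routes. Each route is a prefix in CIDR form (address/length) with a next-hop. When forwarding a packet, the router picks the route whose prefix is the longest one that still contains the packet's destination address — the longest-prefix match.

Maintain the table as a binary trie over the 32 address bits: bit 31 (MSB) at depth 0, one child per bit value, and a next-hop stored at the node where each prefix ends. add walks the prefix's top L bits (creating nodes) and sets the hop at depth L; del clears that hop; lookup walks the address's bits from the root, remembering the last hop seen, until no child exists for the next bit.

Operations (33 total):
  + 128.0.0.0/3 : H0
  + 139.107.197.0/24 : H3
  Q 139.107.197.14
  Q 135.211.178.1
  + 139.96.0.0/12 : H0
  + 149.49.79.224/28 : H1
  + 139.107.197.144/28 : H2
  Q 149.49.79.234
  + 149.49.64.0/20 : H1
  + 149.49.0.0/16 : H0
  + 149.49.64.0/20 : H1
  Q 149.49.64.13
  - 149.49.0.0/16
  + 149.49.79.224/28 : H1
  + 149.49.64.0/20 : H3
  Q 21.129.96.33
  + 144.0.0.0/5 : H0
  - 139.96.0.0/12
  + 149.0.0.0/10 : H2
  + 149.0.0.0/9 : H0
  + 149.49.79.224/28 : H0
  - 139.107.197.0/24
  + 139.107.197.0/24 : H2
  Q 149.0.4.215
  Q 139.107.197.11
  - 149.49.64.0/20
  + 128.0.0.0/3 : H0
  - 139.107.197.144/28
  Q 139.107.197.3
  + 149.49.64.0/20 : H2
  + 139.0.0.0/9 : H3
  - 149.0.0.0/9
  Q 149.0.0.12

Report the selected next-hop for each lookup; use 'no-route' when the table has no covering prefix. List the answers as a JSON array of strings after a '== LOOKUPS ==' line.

Apply in order:
  + 128.0.0.0/3 (H0) depth=3
  + 139.107.197.0/24 (H3) depth=24
  ? 139.107.197.14  path d0:-→d1:-→d2:-→d3:H0→d4:-→d5:-→d6:-→d7:-→d8:-→d9:-→d10:-→d11:-→d12:-→d13:-→d14:-→d15:-→d16:-→d17:-→d18:-→d19:-→d20:-→d21:-→d22:-→d23:-→d24:H3  best=H3
  ? 135.211.178.1  path d0:-→d1:-→d2:-→d3:H0→d4:-  best=H0
  + 139.96.0.0/12 (H0) depth=12
  + 149.49.79.224/28 (H1) depth=28
  + 139.107.197.144/28 (H2) depth=28
  ? 149.49.79.234  path d0:-→d1:-→d2:-→d3:H0→d4:-→d5:-→d6:-→d7:-→d8:-→d9:-→d10:-→d11:-→d12:-→d13:-→d14:-→d15:-→d16:-→d17:-→d18:-→d19:-→d20:-→d21:-→d22:-→d23:-→d24:-→d25:-→d26:-→d27:-→d28:H1  best=H1
  + 149.49.64.0/20 (H1) depth=20
  + 149.49.0.0/16 (H0) depth=16
  + 149.49.64.0/20 (H1) depth=20
  ? 149.49.64.13  path d0:-→d1:-→d2:-→d3:H0→d4:-→d5:-→d6:-→d7:-→d8:-→d9:-→d10:-→d11:-→d12:-→d13:-→d14:-→d15:-→d16:H0→d17:-→d18:-→d19:-→d20:H1  best=H1
  - 149.49.0.0/16 clear@16
  + 149.49.79.224/28 (H1) depth=28
  + 149.49.64.0/20 (H3) depth=20
  ? 21.129.96.33  path d0:-  best=no-route
  + 144.0.0.0/5 (H0) depth=5
  - 139.96.0.0/12 clear@12
  + 149.0.0.0/10 (H2) depth=10
  + 149.0.0.0/9 (H0) depth=9
  + 149.49.79.224/28 (H0) depth=28
  - 139.107.197.0/24 clear@24
  + 139.107.197.0/24 (H2) depth=24
  ? 149.0.4.215  path d0:-→d1:-→d2:-→d3:H0→d4:-→d5:H0→d6:-→d7:-→d8:-→d9:H0→d10:H2  best=H2
  ? 139.107.197.11  path d0:-→d1:-→d2:-→d3:H0→d4:-→d5:-→d6:-→d7:-→d8:-→d9:-→d10:-→d11:-→d12:-→d13:-→d14:-→d15:-→d16:-→d17:-→d18:-→d19:-→d20:-→d21:-→d22:-→d23:-→d24:H2  best=H2
  - 149.49.64.0/20 clear@20
  + 128.0.0.0/3 (H0) depth=3
  - 139.107.197.144/28 clear@28
  ? 139.107.197.3  path d0:-→d1:-→d2:-→d3:H0→d4:-→d5:-→d6:-→d7:-→d8:-→d9:-→d10:-→d11:-→d12:-→d13:-→d14:-→d15:-→d16:-→d17:-→d18:-→d19:-→d20:-→d21:-→d22:-→d23:-→d24:H2  best=H2
  + 149.49.64.0/20 (H2) depth=20
  + 139.0.0.0/9 (H3) depth=9
  - 149.0.0.0/9 clear@9
  ? 149.0.0.12  path d0:-→d1:-→d2:-→d3:H0→d4:-→d5:H0→d6:-→d7:-→d8:-→d9:-→d10:H2  best=H2

== LOOKUPS ==
["H3","H0","H1","H1","no-route","H2","H2","H2","H2"]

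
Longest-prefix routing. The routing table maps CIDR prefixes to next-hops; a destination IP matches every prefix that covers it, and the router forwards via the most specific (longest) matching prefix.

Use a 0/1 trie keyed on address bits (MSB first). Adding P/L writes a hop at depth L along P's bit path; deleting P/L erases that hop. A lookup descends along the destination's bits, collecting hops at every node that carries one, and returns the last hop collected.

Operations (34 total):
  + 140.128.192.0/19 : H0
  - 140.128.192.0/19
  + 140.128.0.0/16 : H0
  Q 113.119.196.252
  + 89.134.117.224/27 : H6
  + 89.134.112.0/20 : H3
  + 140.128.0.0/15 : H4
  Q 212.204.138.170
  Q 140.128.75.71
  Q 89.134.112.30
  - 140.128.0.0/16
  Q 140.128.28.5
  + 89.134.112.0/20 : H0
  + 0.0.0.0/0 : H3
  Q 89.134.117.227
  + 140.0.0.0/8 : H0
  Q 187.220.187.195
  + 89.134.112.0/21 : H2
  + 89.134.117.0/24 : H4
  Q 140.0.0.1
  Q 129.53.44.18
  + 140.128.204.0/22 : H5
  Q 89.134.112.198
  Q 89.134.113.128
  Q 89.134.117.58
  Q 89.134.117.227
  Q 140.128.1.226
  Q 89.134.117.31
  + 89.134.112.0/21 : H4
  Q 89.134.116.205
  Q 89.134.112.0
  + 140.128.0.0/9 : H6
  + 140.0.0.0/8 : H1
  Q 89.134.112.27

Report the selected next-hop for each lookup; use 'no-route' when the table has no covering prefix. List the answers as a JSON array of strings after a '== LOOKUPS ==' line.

Trace:
  add 140.128.192.0/19 -> H0 at depth 19
  - 140.128.192.0/19 clear@19
  add 140.128.0.0/16 -> H0 at depth 16
  ? 113.119.196.252  path d0:-  best=no-route
  add 89.134.117.224/27 -> H6 at depth 27
  add 89.134.112.0/20 -> H3 at depth 20
  add 140.128.0.0/15 -> H4 at depth 15
  ? 212.204.138.170  path d0:-→d1:-  best=no-route
  ? 140.128.75.71  path d0:-→d1:-→d2:-→d3:-→d4:-→d5:-→d6:-→d7:-→d8:-→d9:-→d10:-→d11:-→d12:-→d13:-→d14:-→d15:H4→d16:H0  best=H0
  ? 89.134.112.30  path d0:-→d1:-→d2:-→d3:-→d4:-→d5:-→d6:-→d7:-→d8:-→d9:-→d10:-→d11:-→d12:-→d13:-→d14:-→d15:-→d16:-→d17:-→d18:-→d19:-→d20:H3→d21:-  best=H3
  - 140.128.0.0/16 clear@16
  ? 140.128.28.5  path d0:-→d1:-→d2:-→d3:-→d4:-→d5:-→d6:-→d7:-→d8:-→d9:-→d10:-→d11:-→d12:-→d13:-→d14:-→d15:H4→d16:-  best=H4
  add 89.134.112.0/20 -> H0 at depth 20
  add 0.0.0.0/0 -> H3 at depth 0
  ? 89.134.117.227  path d0:H3→d1:-→d2:-→d3:-→d4:-→d5:-→d6:-→d7:-→d8:-→d9:-→d10:-→d11:-→d12:-→d13:-→d14:-→d15:-→d16:-→d17:-→d18:-→d19:-→d20:H0→d21:-→d22:-→d23:-→d24:-→d25:-→d26:-→d27:H6  best=H6
  add 140.0.0.0/8 -> H0 at depth 8
  ? 187.220.187.195  path d0:H3→d1:-→d2:-  best=H3
  add 89.134.112.0/21 -> H2 at depth 21
  add 89.134.117.0/24 -> H4 at depth 24
  ? 140.0.0.1  path d0:H3→d1:-→d2:-→d3:-→d4:-→d5:-→d6:-→d7:-→d8:H0  best=H0
  ? 129.53.44.18  path d0:H3→d1:-→d2:-→d3:-→d4:-  best=H3
  add 140.128.204.0/22 -> H5 at depth 22
  ? 89.134.112.198  path d0:H3→d1:-→d2:-→d3:-→d4:-→d5:-→d6:-→d7:-→d8:-→d9:-→d10:-→d11:-→d12:-→d13:-→d14:-→d15:-→d16:-→d17:-→d18:-→d19:-→d20:H0→d21:H2  best=H2
  ? 89.134.113.128  path d0:H3→d1:-→d2:-→d3:-→d4:-→d5:-→d6:-→d7:-→d8:-→d9:-→d10:-→d11:-→d12:-→d13:-→d14:-→d15:-→d16:-→d17:-→d18:-→d19:-→d20:H0→d21:H2  best=H2
  ? 89.134.117.58  path d0:H3→d1:-→d2:-→d3:-→d4:-→d5:-→d6:-→d7:-→d8:-→d9:-→d10:-→d11:-→d12:-→d13:-→d14:-→d15:-→d16:-→d17:-→d18:-→d19:-→d20:H0→d21:H2→d22:-→d23:-→d24:H4  best=H4
  ? 89.134.117.227  path d0:H3→d1:-→d2:-→d3:-→d4:-→d5:-→d6:-→d7:-→d8:-→d9:-→d10:-→d11:-→d12:-→d13:-→d14:-→d15:-→d16:-→d17:-→d18:-→d19:-→d20:H0→d21:H2→d22:-→d23:-→d24:H4→d25:-→d26:-→d27:H6  best=H6
  ? 140.128.1.226  path d0:H3→d1:-→d2:-→d3:-→d4:-→d5:-→d6:-→d7:-→d8:H0→d9:-→d10:-→d11:-→d12:-→d13:-→d14:-→d15:H4→d16:-  best=H4
  ? 89.134.117.31  path d0:H3→d1:-→d2:-→d3:-→d4:-→d5:-→d6:-→d7:-→d8:-→d9:-→d10:-→d11:-→d12:-→d13:-→d14:-→d15:-→d16:-→d17:-→d18:-→d19:-→d20:H0→d21:H2→d22:-→d23:-→d24:H4  best=H4
  add 89.134.112.0/21 -> H4 at depth 21
  ? 89.134.116.205  path d0:H3→d1:-→d2:-→d3:-→d4:-→d5:-→d6:-→d7:-→d8:-→d9:-→d10:-→d11:-→d12:-→d13:-→d14:-→d15:-→d16:-→d17:-→d18:-→d19:-→d20:H0→d21:H4→d22:-→d23:-  best=H4
  ? 89.134.112.0  path d0:H3→d1:-→d2:-→d3:-→d4:-→d5:-→d6:-→d7:-→d8:-→d9:-→d10:-→d11:-→d12:-→d13:-→d14:-→d15:-→d16:-→d17:-→d18:-→d19:-→d20:H0→d21:H4  best=H4
  add 140.128.0.0/9 -> H6 at depth 9
  add 140.0.0.0/8 -> H1 at depth 8
  ? 89.134.112.27  path d0:H3→d1:-→d2:-→d3:-→d4:-→d5:-→d6:-→d7:-→d8:-→d9:-→d10:-→d11:-→d12:-→d13:-→d14:-→d15:-→d16:-→d17:-→d18:-→d19:-→d20:H0→d21:H4  best=H4

== LOOKUPS ==
["no-route","no-route","H0","H3","H4","H6","H3","H0","H3","H2","H2","H4","H6","H4","H4","H4","H4","H4"]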